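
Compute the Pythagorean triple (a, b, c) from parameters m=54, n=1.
(2915, 108, 2917)

Euclid's formula: a = m² - n², b = 2mn, c = m² + n²
m = 54, n = 1
a = 54² - 1² = 2916 - 1 = 2915
b = 2 × 54 × 1 = 108
c = 54² + 1² = 2916 + 1 = 2917
Verification: 2915² + 108² = 8497225 + 11664 = 8508889 = 2917² ✓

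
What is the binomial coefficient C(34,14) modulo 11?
0

Using Lucas' theorem:
Write n=34 and k=14 in base 11:
n in base 11: [3, 1]
k in base 11: [1, 3]
C(34,14) mod 11 = ∏ C(n_i, k_i) mod 11
Digit binomials (mod 11): C(3,1) = 3; C(1,3) = 0 (k_i > n_i)
Product: 3 × 0 = 0 ≡ 0 (mod 11)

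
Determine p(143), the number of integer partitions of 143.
20390982757

p(n) counts ways to write n as a sum of positive integers (order ignored).
Euler's pentagonal recurrence: p(k) = p(k-1) + p(k-2) - p(k-5) - p(k-7) + p(k-12) + p(k-15) - ... (offsets j(3j∓1)/2, signs ++--, p(0)=1, p(<0)=0).
DP table for k = 0..142: p(0)=1, p(1)=1, p(2)=2, p(3)=3, p(4)=5, p(5)=7, p(6)=11, p(7)=15, p(8)=22, p(9)=30, p(10)=42, p(11)=56, p(12)=77, p(13)=101, p(14)=135, p(15)=176, p(16)=231, p(17)=297, p(18)=385, p(19)=490, p(20)=627, p(21)=792, p(22)=1002, p(23)=1255, p(24)=1575, p(25)=1958, p(26)=2436, p(27)=3010, p(28)=3718, p(29)=4565, p(30)=5604, p(31)=6842, p(32)=8349, p(33)=10143, p(34)=12310, p(35)=14883, p(36)=17977, p(37)=21637, p(38)=26015, p(39)=31185, p(40)=37338, p(41)=44583, p(42)=53174, p(43)=63261, p(44)=75175, p(45)=89134, p(46)=105558, p(47)=124754, p(48)=147273, p(49)=173525, p(50)=204226, p(51)=239943, p(52)=281589, p(53)=329931, p(54)=386155, p(55)=451276, p(56)=526823, p(57)=614154, p(58)=715220, p(59)=831820, p(60)=966467, p(61)=1121505, p(62)=1300156, p(63)=1505499, p(64)=1741630, p(65)=2012558, p(66)=2323520, p(67)=2679689, p(68)=3087735, p(69)=3554345, p(70)=4087968, p(71)=4697205, p(72)=5392783, p(73)=6185689, p(74)=7089500, p(75)=8118264, p(76)=9289091, p(77)=10619863, p(78)=12132164, p(79)=13848650, p(80)=15796476, p(81)=18004327, p(82)=20506255, p(83)=23338469, p(84)=26543660, p(85)=30167357, p(86)=34262962, p(87)=38887673, p(88)=44108109, p(89)=49995925, p(90)=56634173, p(91)=64112359, p(92)=72533807, p(93)=82010177, p(94)=92669720, p(95)=104651419, p(96)=118114304, p(97)=133230930, p(98)=150198136, p(99)=169229875, p(100)=190569292, p(101)=214481126, p(102)=241265379, p(103)=271248950, p(104)=304801365, p(105)=342325709, p(106)=384276336, p(107)=431149389, p(108)=483502844, p(109)=541946240, p(110)=607163746, p(111)=679903203, p(112)=761002156, p(113)=851376628, p(114)=952050665, p(115)=1064144451, p(116)=1188908248, p(117)=1327710076, p(118)=1482074143, p(119)=1653668665, p(120)=1844349560, p(121)=2056148051, p(122)=2291320912, p(123)=2552338241, p(124)=2841940500, p(125)=3163127352, p(126)=3519222692, p(127)=3913864295, p(128)=4351078600, p(129)=4835271870, p(130)=5371315400, p(131)=5964539504, p(132)=6620830889, p(133)=7346629512, p(134)=8149040695, p(135)=9035836076, p(136)=10015581680, p(137)=11097645016, p(138)=12292341831, p(139)=13610949895, p(140)=15065878135, p(141)=16670689208, p(142)=18440293320.
Final step: p(143) = p(142) + p(141) - p(138) - p(136) + p(131) + p(128) - p(121) - p(117) + p(108) + p(103) - p(92) - p(86) + p(73) + p(66) - p(51) - p(43) + p(26) + p(17)
= 18440293320 + 16670689208 - 12292341831 - 10015581680 + 5964539504 + 4351078600 - 2056148051 - 1327710076 + 483502844 + 271248950 - 72533807 - 34262962 + 6185689 + 2323520 - 239943 - 63261 + 2436 + 297
= 20390982757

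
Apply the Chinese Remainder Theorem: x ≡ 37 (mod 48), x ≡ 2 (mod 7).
37

Using Chinese Remainder Theorem:
M = 48 × 7 = 336
M1 = 7, M2 = 48
y1 = 7^(-1) mod 48 = 7
y2 = 48^(-1) mod 7 = 6
x = (37×7×7 + 2×48×6) mod 336 = 37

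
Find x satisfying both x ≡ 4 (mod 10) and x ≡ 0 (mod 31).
124

Using Chinese Remainder Theorem:
M = 10 × 31 = 310
M1 = 31, M2 = 10
y1 = 31^(-1) mod 10 = 1
y2 = 10^(-1) mod 31 = 28
x = (4×31×1 + 0×10×28) mod 310 = 124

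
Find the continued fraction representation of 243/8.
[30; 2, 1, 2]

Euclidean algorithm steps:
243 = 30 × 8 + 3
8 = 2 × 3 + 2
3 = 1 × 2 + 1
2 = 2 × 1 + 0
Continued fraction: [30; 2, 1, 2]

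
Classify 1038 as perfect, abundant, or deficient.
abundant

Proper divisors of 1038: sum = 1 + 2 + 3 + 6 + 173 + 346 + 519 = 1050
Since 1050 > 1038, 1038 is abundant.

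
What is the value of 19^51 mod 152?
19

Repeated squaring. Binary of 51 = 110011.
19^1 ≡ 19 (mod 152); 19^2 ≡ 57 (mod 152); 19^4 ≡ 57 (mod 152); 19^8 ≡ 57 (mod 152); 19^16 ≡ 57 (mod 152); 19^32 ≡ 57 (mod 152)
19^51 = 19^1 × 19^2 × 19^16 × 19^32 ≡ 19 (mod 152)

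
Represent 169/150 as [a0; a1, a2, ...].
[1; 7, 1, 8, 2]

Euclidean algorithm steps:
169 = 1 × 150 + 19
150 = 7 × 19 + 17
19 = 1 × 17 + 2
17 = 8 × 2 + 1
2 = 2 × 1 + 0
Continued fraction: [1; 7, 1, 8, 2]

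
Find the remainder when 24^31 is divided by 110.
24

Repeated squaring. Binary of 31 = 11111.
24^1 ≡ 24 (mod 110); 24^2 ≡ 26 (mod 110); 24^4 ≡ 16 (mod 110); 24^8 ≡ 36 (mod 110); 24^16 ≡ 86 (mod 110)
24^31 = 24^1 × 24^2 × 24^4 × 24^8 × 24^16 ≡ 24 (mod 110)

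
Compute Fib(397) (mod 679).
296

Matrix identity: Q^n = [[F_(n+1), F_n], [F_n, F_(n-1)]] with Q = [[1,1],[1,0]].
n = 397 = 110001101₂. Square-and-multiply, entries mod 679:
Q^1 = [[1,1],[1,0]]
Q^3 = (Q^1)²·Q = [[3,2],[2,1]]
Q^6 = (Q^3)² = [[13,8],[8,5]]
Q^12 = (Q^6)² = [[233,144],[144,89]]
Q^24 = (Q^12)² = [[335,196],[196,139]]
Q^49 = (Q^24)²·Q = [[463,582],[582,560]]
Q^99 = (Q^49)²·Q = [[290,387],[387,582]]
Q^198 = (Q^99)² = [[293,1],[1,292]]
Q^397 = (Q^198)²·Q = [[202,296],[296,585]]
F_397 mod 679 = Q^397[0][1] = 296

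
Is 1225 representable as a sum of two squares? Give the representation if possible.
0² + 35² (a=0, b=35)

Factorization: 1225 = 5^2 × 7^2
By Fermat: n is sum of two squares iff every prime p ≡ 3 (mod 4) appears to even power.
All primes ≡ 3 (mod 4) appear to even power.
Search a = 0, 1, 2, … for 1225 - a² a perfect square: first hit at a = 0: 1225 - 0 = 1225 = 35².
1225 = 0² + 35² = 0 + 1225 ✓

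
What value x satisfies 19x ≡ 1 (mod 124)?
111

gcd(19, 124) = 1, so the inverse exists.
Extended Euclidean algorithm on (124, 19):
124 = 6 × 19 + 10  ⟹  10 = (1)·124 + (-6)·19
19 = 1 × 10 + 9  ⟹  9 = (-1)·124 + (7)·19
10 = 1 × 9 + 1  ⟹  1 = (2)·124 + (-13)·19
So (-13)·19 ≡ 1 (mod 124), i.e. 19^(-1) ≡ -13 ≡ 111 (mod 124).
Check: 19 × 111 = 2109 ≡ 1 (mod 124)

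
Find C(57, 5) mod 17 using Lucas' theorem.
6

Using Lucas' theorem:
Write n=57 and k=5 in base 17:
n in base 17: [3, 6]
k in base 17: [0, 5]
C(57,5) mod 17 = ∏ C(n_i, k_i) mod 17
Digit binomials (mod 17): C(3,0) = 1; C(6,5) = 6
Product: 1 × 6 = 6 ≡ 6 (mod 17)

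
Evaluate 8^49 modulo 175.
78

Repeated squaring. Binary of 49 = 110001.
8^1 ≡ 8 (mod 175); 8^2 ≡ 64 (mod 175); 8^4 ≡ 71 (mod 175); 8^8 ≡ 141 (mod 175); 8^16 ≡ 106 (mod 175); 8^32 ≡ 36 (mod 175)
8^49 = 8^1 × 8^16 × 8^32 ≡ 78 (mod 175)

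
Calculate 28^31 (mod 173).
108

Repeated squaring. Binary of 31 = 11111.
28^1 ≡ 28 (mod 173); 28^2 ≡ 92 (mod 173); 28^4 ≡ 160 (mod 173); 28^8 ≡ 169 (mod 173); 28^16 ≡ 16 (mod 173)
28^31 = 28^1 × 28^2 × 28^4 × 28^8 × 28^16 ≡ 108 (mod 173)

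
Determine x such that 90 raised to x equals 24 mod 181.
31

Baby-step giant-step with step n = ⌈√181⌉ = 14.
Baby steps 90^j mod 181 (j:value) for j=0..13: 0:1, 1:90, 2:136, 3:113, 4:34, 5:164, 6:99, 7:41, 8:70, 9:146, 10:108, 11:127, 12:27, 13:77.
Giant-step multiplier: 90^(-14) ≡ 90^(180-14) = 90^166 ≡ 94 (mod 181).
Giant steps γ_i = 24·94^i mod 181: γ_0=24, γ_1=84, γ_2=113 (in table at j=3).
x = i·n + j = 2·14 + 3 = 31.
Check: 90^31 ≡ 24 (mod 181).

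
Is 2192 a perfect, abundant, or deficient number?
deficient

Proper divisors of 2192: sum = 1 + 2 + 4 + 8 + 16 + 137 + 274 + 548 + 1096 = 2086
Since 2086 < 2192, 2192 is deficient.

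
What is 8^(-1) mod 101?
38

gcd(8, 101) = 1, so the inverse exists.
Extended Euclidean algorithm on (101, 8):
101 = 12 × 8 + 5  ⟹  5 = (1)·101 + (-12)·8
8 = 1 × 5 + 3  ⟹  3 = (-1)·101 + (13)·8
5 = 1 × 3 + 2  ⟹  2 = (2)·101 + (-25)·8
3 = 1 × 2 + 1  ⟹  1 = (-3)·101 + (38)·8
So (38)·8 ≡ 1 (mod 101), i.e. 8^(-1) ≡ 38 (mod 101).
Check: 8 × 38 = 304 ≡ 1 (mod 101)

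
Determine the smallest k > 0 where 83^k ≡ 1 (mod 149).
148

149 is prime, so ord(83) divides φ(149) = 148.
Divisors of 148: 1, 2, 4, 37, 74, 148.
Repeated squaring: 83^1 ≡ 83, 83^2 ≡ 35, 83^4 ≡ 33, 83^8 ≡ 46, 83^16 ≡ 30, 83^32 ≡ 6, 83^64 ≡ 36, 83^128 ≡ 104 (mod 149).
Test 83^d mod 149 for each divisor d in increasing order:
83^1 ≡ 83
83^2 ≡ 35
83^4 ≡ 33
83^37 = 83^32·83^4·83^1 ≡ 44
83^74 = 83^64·83^8·83^2 ≡ 148
83^148 = 83^128·83^16·83^4 ≡ 1  ← first divisor giving 1
The order is 148.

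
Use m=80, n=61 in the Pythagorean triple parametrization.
(2679, 9760, 10121)

Euclid's formula: a = m² - n², b = 2mn, c = m² + n²
m = 80, n = 61
a = 80² - 61² = 6400 - 3721 = 2679
b = 2 × 80 × 61 = 9760
c = 80² + 61² = 6400 + 3721 = 10121
Verification: 2679² + 9760² = 7177041 + 95257600 = 102434641 = 10121² ✓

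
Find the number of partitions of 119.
1653668665

p(n) counts ways to write n as a sum of positive integers (order ignored).
Euler's pentagonal recurrence: p(k) = p(k-1) + p(k-2) - p(k-5) - p(k-7) + p(k-12) + p(k-15) - ... (offsets j(3j∓1)/2, signs ++--, p(0)=1, p(<0)=0).
DP table for k = 0..118: p(0)=1, p(1)=1, p(2)=2, p(3)=3, p(4)=5, p(5)=7, p(6)=11, p(7)=15, p(8)=22, p(9)=30, p(10)=42, p(11)=56, p(12)=77, p(13)=101, p(14)=135, p(15)=176, p(16)=231, p(17)=297, p(18)=385, p(19)=490, p(20)=627, p(21)=792, p(22)=1002, p(23)=1255, p(24)=1575, p(25)=1958, p(26)=2436, p(27)=3010, p(28)=3718, p(29)=4565, p(30)=5604, p(31)=6842, p(32)=8349, p(33)=10143, p(34)=12310, p(35)=14883, p(36)=17977, p(37)=21637, p(38)=26015, p(39)=31185, p(40)=37338, p(41)=44583, p(42)=53174, p(43)=63261, p(44)=75175, p(45)=89134, p(46)=105558, p(47)=124754, p(48)=147273, p(49)=173525, p(50)=204226, p(51)=239943, p(52)=281589, p(53)=329931, p(54)=386155, p(55)=451276, p(56)=526823, p(57)=614154, p(58)=715220, p(59)=831820, p(60)=966467, p(61)=1121505, p(62)=1300156, p(63)=1505499, p(64)=1741630, p(65)=2012558, p(66)=2323520, p(67)=2679689, p(68)=3087735, p(69)=3554345, p(70)=4087968, p(71)=4697205, p(72)=5392783, p(73)=6185689, p(74)=7089500, p(75)=8118264, p(76)=9289091, p(77)=10619863, p(78)=12132164, p(79)=13848650, p(80)=15796476, p(81)=18004327, p(82)=20506255, p(83)=23338469, p(84)=26543660, p(85)=30167357, p(86)=34262962, p(87)=38887673, p(88)=44108109, p(89)=49995925, p(90)=56634173, p(91)=64112359, p(92)=72533807, p(93)=82010177, p(94)=92669720, p(95)=104651419, p(96)=118114304, p(97)=133230930, p(98)=150198136, p(99)=169229875, p(100)=190569292, p(101)=214481126, p(102)=241265379, p(103)=271248950, p(104)=304801365, p(105)=342325709, p(106)=384276336, p(107)=431149389, p(108)=483502844, p(109)=541946240, p(110)=607163746, p(111)=679903203, p(112)=761002156, p(113)=851376628, p(114)=952050665, p(115)=1064144451, p(116)=1188908248, p(117)=1327710076, p(118)=1482074143.
Final step: p(119) = p(118) + p(117) - p(114) - p(112) + p(107) + p(104) - p(97) - p(93) + p(84) + p(79) - p(68) - p(62) + p(49) + p(42) - p(27) - p(19) + p(2)
= 1482074143 + 1327710076 - 952050665 - 761002156 + 431149389 + 304801365 - 133230930 - 82010177 + 26543660 + 13848650 - 3087735 - 1300156 + 173525 + 53174 - 3010 - 490 + 2
= 1653668665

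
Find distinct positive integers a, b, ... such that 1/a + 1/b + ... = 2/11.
1/6 + 1/66

Greedy algorithm:
2/11: ceiling(11/2) = 6, use 1/6
1/66: ceiling(66/1) = 66, use 1/66
Result: 2/11 = 1/6 + 1/66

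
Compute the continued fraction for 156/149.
[1; 21, 3, 2]

Euclidean algorithm steps:
156 = 1 × 149 + 7
149 = 21 × 7 + 2
7 = 3 × 2 + 1
2 = 2 × 1 + 0
Continued fraction: [1; 21, 3, 2]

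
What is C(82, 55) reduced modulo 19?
0

Using Lucas' theorem:
Write n=82 and k=55 in base 19:
n in base 19: [4, 6]
k in base 19: [2, 17]
C(82,55) mod 19 = ∏ C(n_i, k_i) mod 19
Digit binomials (mod 19): C(4,2) = 6; C(6,17) = 0 (k_i > n_i)
Product: 6 × 0 = 0 ≡ 0 (mod 19)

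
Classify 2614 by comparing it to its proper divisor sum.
deficient

Proper divisors of 2614: sum = 1 + 2 + 1307 = 1310
Since 1310 < 2614, 2614 is deficient.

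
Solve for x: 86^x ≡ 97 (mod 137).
55

Baby-step giant-step with step n = ⌈√137⌉ = 12.
Baby steps 86^j mod 137 (j:value) for j=0..11: 0:1, 1:86, 2:135, 3:102, 4:4, 5:70, 6:129, 7:134, 8:16, 9:6, 10:105, 11:125.
Giant-step multiplier: 86^(-12) ≡ 86^(136-12) = 86^124 ≡ 15 (mod 137).
Giant steps γ_i = 97·15^i mod 137: γ_0=97, γ_1=85, γ_2=42, γ_3=82, γ_4=134 (in table at j=7).
x = i·n + j = 4·12 + 7 = 55.
Check: 86^55 ≡ 97 (mod 137).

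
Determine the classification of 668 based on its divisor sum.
deficient

Proper divisors of 668: sum = 1 + 2 + 4 + 167 + 334 = 508
Since 508 < 668, 668 is deficient.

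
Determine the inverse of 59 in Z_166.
121

gcd(59, 166) = 1, so the inverse exists.
Extended Euclidean algorithm on (166, 59):
166 = 2 × 59 + 48  ⟹  48 = (1)·166 + (-2)·59
59 = 1 × 48 + 11  ⟹  11 = (-1)·166 + (3)·59
48 = 4 × 11 + 4  ⟹  4 = (5)·166 + (-14)·59
11 = 2 × 4 + 3  ⟹  3 = (-11)·166 + (31)·59
4 = 1 × 3 + 1  ⟹  1 = (16)·166 + (-45)·59
So (-45)·59 ≡ 1 (mod 166), i.e. 59^(-1) ≡ -45 ≡ 121 (mod 166).
Check: 59 × 121 = 7139 ≡ 1 (mod 166)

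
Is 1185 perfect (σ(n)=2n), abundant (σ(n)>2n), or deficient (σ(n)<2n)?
deficient

Proper divisors of 1185: sum = 1 + 3 + 5 + 15 + 79 + 237 + 395 = 735
Since 735 < 1185, 1185 is deficient.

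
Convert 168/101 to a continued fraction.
[1; 1, 1, 1, 33]

Euclidean algorithm steps:
168 = 1 × 101 + 67
101 = 1 × 67 + 34
67 = 1 × 34 + 33
34 = 1 × 33 + 1
33 = 33 × 1 + 0
Continued fraction: [1; 1, 1, 1, 33]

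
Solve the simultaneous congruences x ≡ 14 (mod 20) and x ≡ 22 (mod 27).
454

Using Chinese Remainder Theorem:
M = 20 × 27 = 540
M1 = 27, M2 = 20
y1 = 27^(-1) mod 20 = 3
y2 = 20^(-1) mod 27 = 23
x = (14×27×3 + 22×20×23) mod 540 = 454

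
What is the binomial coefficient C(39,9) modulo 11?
0

Using Lucas' theorem:
Write n=39 and k=9 in base 11:
n in base 11: [3, 6]
k in base 11: [0, 9]
C(39,9) mod 11 = ∏ C(n_i, k_i) mod 11
Digit binomials (mod 11): C(3,0) = 1; C(6,9) = 0 (k_i > n_i)
Product: 1 × 0 = 0 ≡ 0 (mod 11)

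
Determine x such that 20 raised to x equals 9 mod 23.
2

Baby-step giant-step with step n = ⌈√23⌉ = 5.
Baby steps 20^j mod 23 (j:value) for j=0..4: 0:1, 1:20, 2:9, 3:19, 4:12.
h = 9 is already in the table at j=2, so x = 2.
Check: 20^2 ≡ 9 (mod 23).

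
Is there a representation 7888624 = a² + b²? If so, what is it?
Not possible

Factorization: 7888624 = 2^4 × 79^3
By Fermat: n is sum of two squares iff every prime p ≡ 3 (mod 4) appears to even power.
Prime(s) ≡ 3 (mod 4) with odd exponent: [(79, 3)]
Therefore 7888624 cannot be expressed as a² + b².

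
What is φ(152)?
72

152 = 2^3 × 19
φ(n) = n × ∏(1 - 1/p) for each prime p dividing n
φ(152) = 152 × (1 - 1/2) × (1 - 1/19) = 72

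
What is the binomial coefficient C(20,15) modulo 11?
5

Using Lucas' theorem:
Write n=20 and k=15 in base 11:
n in base 11: [1, 9]
k in base 11: [1, 4]
C(20,15) mod 11 = ∏ C(n_i, k_i) mod 11
Digit binomials (mod 11): C(1,1) = 1; C(9,4) = 126 ≡ 5
Product: 1 × 5 = 5 ≡ 5 (mod 11)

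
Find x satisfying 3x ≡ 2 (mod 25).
x ≡ 9 (mod 25)

gcd(3, 25) = 1, which divides 2, so solutions exist.
Find 3^(-1) mod 25 by the extended Euclidean algorithm:
25 = 8 × 3 + 1  ⟹  1 = (1)·25 + (-8)·3
So (-8)·3 ≡ 1 (mod 25), i.e. 3^(-1) ≡ -8 ≡ 17 (mod 25).
x ≡ 17 × 2 = 34 ≡ 9 (mod 25).
Check: 3 × 9 = 27 ≡ 2 (mod 25).
Unique solution: x ≡ 9 (mod 25)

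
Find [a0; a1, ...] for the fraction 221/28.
[7; 1, 8, 3]

Euclidean algorithm steps:
221 = 7 × 28 + 25
28 = 1 × 25 + 3
25 = 8 × 3 + 1
3 = 3 × 1 + 0
Continued fraction: [7; 1, 8, 3]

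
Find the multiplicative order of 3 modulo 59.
29

59 is prime, so ord(3) divides φ(59) = 58.
Divisors of 58: 1, 2, 29, 58.
Repeated squaring: 3^1 ≡ 3, 3^2 ≡ 9, 3^4 ≡ 22, 3^8 ≡ 12, 3^16 ≡ 26, 3^32 ≡ 27 (mod 59).
Test 3^d mod 59 for each divisor d in increasing order:
3^1 ≡ 3
3^2 ≡ 9
3^29 = 3^16·3^8·3^4·3^1 ≡ 1  ← first divisor giving 1
The order is 29.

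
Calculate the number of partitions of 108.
483502844

p(n) counts ways to write n as a sum of positive integers (order ignored).
Euler's pentagonal recurrence: p(k) = p(k-1) + p(k-2) - p(k-5) - p(k-7) + p(k-12) + p(k-15) - ... (offsets j(3j∓1)/2, signs ++--, p(0)=1, p(<0)=0).
DP table for k = 0..107: p(0)=1, p(1)=1, p(2)=2, p(3)=3, p(4)=5, p(5)=7, p(6)=11, p(7)=15, p(8)=22, p(9)=30, p(10)=42, p(11)=56, p(12)=77, p(13)=101, p(14)=135, p(15)=176, p(16)=231, p(17)=297, p(18)=385, p(19)=490, p(20)=627, p(21)=792, p(22)=1002, p(23)=1255, p(24)=1575, p(25)=1958, p(26)=2436, p(27)=3010, p(28)=3718, p(29)=4565, p(30)=5604, p(31)=6842, p(32)=8349, p(33)=10143, p(34)=12310, p(35)=14883, p(36)=17977, p(37)=21637, p(38)=26015, p(39)=31185, p(40)=37338, p(41)=44583, p(42)=53174, p(43)=63261, p(44)=75175, p(45)=89134, p(46)=105558, p(47)=124754, p(48)=147273, p(49)=173525, p(50)=204226, p(51)=239943, p(52)=281589, p(53)=329931, p(54)=386155, p(55)=451276, p(56)=526823, p(57)=614154, p(58)=715220, p(59)=831820, p(60)=966467, p(61)=1121505, p(62)=1300156, p(63)=1505499, p(64)=1741630, p(65)=2012558, p(66)=2323520, p(67)=2679689, p(68)=3087735, p(69)=3554345, p(70)=4087968, p(71)=4697205, p(72)=5392783, p(73)=6185689, p(74)=7089500, p(75)=8118264, p(76)=9289091, p(77)=10619863, p(78)=12132164, p(79)=13848650, p(80)=15796476, p(81)=18004327, p(82)=20506255, p(83)=23338469, p(84)=26543660, p(85)=30167357, p(86)=34262962, p(87)=38887673, p(88)=44108109, p(89)=49995925, p(90)=56634173, p(91)=64112359, p(92)=72533807, p(93)=82010177, p(94)=92669720, p(95)=104651419, p(96)=118114304, p(97)=133230930, p(98)=150198136, p(99)=169229875, p(100)=190569292, p(101)=214481126, p(102)=241265379, p(103)=271248950, p(104)=304801365, p(105)=342325709, p(106)=384276336, p(107)=431149389.
Final step: p(108) = p(107) + p(106) - p(103) - p(101) + p(96) + p(93) - p(86) - p(82) + p(73) + p(68) - p(57) - p(51) + p(38) + p(31) - p(16) - p(8)
= 431149389 + 384276336 - 271248950 - 214481126 + 118114304 + 82010177 - 34262962 - 20506255 + 6185689 + 3087735 - 614154 - 239943 + 26015 + 6842 - 231 - 22
= 483502844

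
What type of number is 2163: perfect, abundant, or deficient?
deficient

Proper divisors of 2163: sum = 1 + 3 + 7 + 21 + 103 + 309 + 721 = 1165
Since 1165 < 2163, 2163 is deficient.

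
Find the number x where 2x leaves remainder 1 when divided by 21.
11

gcd(2, 21) = 1, so the inverse exists.
Extended Euclidean algorithm on (21, 2):
21 = 10 × 2 + 1  ⟹  1 = (1)·21 + (-10)·2
So (-10)·2 ≡ 1 (mod 21), i.e. 2^(-1) ≡ -10 ≡ 11 (mod 21).
Check: 2 × 11 = 22 ≡ 1 (mod 21)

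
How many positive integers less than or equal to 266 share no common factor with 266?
108

266 = 2 × 7 × 19
φ(n) = n × ∏(1 - 1/p) for each prime p dividing n
φ(266) = 266 × (1 - 1/2) × (1 - 1/7) × (1 - 1/19) = 108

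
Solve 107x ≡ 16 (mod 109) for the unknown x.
x ≡ 101 (mod 109)

gcd(107, 109) = 1, which divides 16, so solutions exist.
Find 107^(-1) mod 109 by the extended Euclidean algorithm:
109 = 1 × 107 + 2  ⟹  2 = (1)·109 + (-1)·107
107 = 53 × 2 + 1  ⟹  1 = (-53)·109 + (54)·107
So (54)·107 ≡ 1 (mod 109), i.e. 107^(-1) ≡ 54 (mod 109).
x ≡ 54 × 16 = 864 ≡ 101 (mod 109).
Check: 107 × 101 = 10807 ≡ 16 (mod 109).
Unique solution: x ≡ 101 (mod 109)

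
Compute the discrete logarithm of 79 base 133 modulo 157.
129

Baby-step giant-step with step n = ⌈√157⌉ = 13.
Baby steps 133^j mod 157 (j:value) for j=0..12: 0:1, 1:133, 2:105, 3:149, 4:35, 5:102, 6:64, 7:34, 8:126, 9:116, 10:42, 11:91, 12:14.
Giant-step multiplier: 133^(-13) ≡ 133^(156-13) = 133^143 ≡ 107 (mod 157).
Giant steps γ_i = 79·107^i mod 157: γ_0=79, γ_1=132, γ_2=151, γ_3=143, γ_4=72, γ_5=11, γ_6=78, γ_7=25, γ_8=6, γ_9=14 (in table at j=12).
x = i·n + j = 9·13 + 12 = 129.
Check: 133^129 ≡ 79 (mod 157).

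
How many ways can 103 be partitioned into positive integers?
271248950

p(n) counts ways to write n as a sum of positive integers (order ignored).
Euler's pentagonal recurrence: p(k) = p(k-1) + p(k-2) - p(k-5) - p(k-7) + p(k-12) + p(k-15) - ... (offsets j(3j∓1)/2, signs ++--, p(0)=1, p(<0)=0).
DP table for k = 0..102: p(0)=1, p(1)=1, p(2)=2, p(3)=3, p(4)=5, p(5)=7, p(6)=11, p(7)=15, p(8)=22, p(9)=30, p(10)=42, p(11)=56, p(12)=77, p(13)=101, p(14)=135, p(15)=176, p(16)=231, p(17)=297, p(18)=385, p(19)=490, p(20)=627, p(21)=792, p(22)=1002, p(23)=1255, p(24)=1575, p(25)=1958, p(26)=2436, p(27)=3010, p(28)=3718, p(29)=4565, p(30)=5604, p(31)=6842, p(32)=8349, p(33)=10143, p(34)=12310, p(35)=14883, p(36)=17977, p(37)=21637, p(38)=26015, p(39)=31185, p(40)=37338, p(41)=44583, p(42)=53174, p(43)=63261, p(44)=75175, p(45)=89134, p(46)=105558, p(47)=124754, p(48)=147273, p(49)=173525, p(50)=204226, p(51)=239943, p(52)=281589, p(53)=329931, p(54)=386155, p(55)=451276, p(56)=526823, p(57)=614154, p(58)=715220, p(59)=831820, p(60)=966467, p(61)=1121505, p(62)=1300156, p(63)=1505499, p(64)=1741630, p(65)=2012558, p(66)=2323520, p(67)=2679689, p(68)=3087735, p(69)=3554345, p(70)=4087968, p(71)=4697205, p(72)=5392783, p(73)=6185689, p(74)=7089500, p(75)=8118264, p(76)=9289091, p(77)=10619863, p(78)=12132164, p(79)=13848650, p(80)=15796476, p(81)=18004327, p(82)=20506255, p(83)=23338469, p(84)=26543660, p(85)=30167357, p(86)=34262962, p(87)=38887673, p(88)=44108109, p(89)=49995925, p(90)=56634173, p(91)=64112359, p(92)=72533807, p(93)=82010177, p(94)=92669720, p(95)=104651419, p(96)=118114304, p(97)=133230930, p(98)=150198136, p(99)=169229875, p(100)=190569292, p(101)=214481126, p(102)=241265379.
Final step: p(103) = p(102) + p(101) - p(98) - p(96) + p(91) + p(88) - p(81) - p(77) + p(68) + p(63) - p(52) - p(46) + p(33) + p(26) - p(11) - p(3)
= 241265379 + 214481126 - 150198136 - 118114304 + 64112359 + 44108109 - 18004327 - 10619863 + 3087735 + 1505499 - 281589 - 105558 + 10143 + 2436 - 56 - 3
= 271248950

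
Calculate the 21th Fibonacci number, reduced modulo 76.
2

Matrix identity: Q^n = [[F_(n+1), F_n], [F_n, F_(n-1)]] with Q = [[1,1],[1,0]].
n = 21 = 10101₂. Square-and-multiply, entries mod 76:
Q^1 = [[1,1],[1,0]]
Q^2 = (Q^1)² = [[2,1],[1,1]]
Q^5 = (Q^2)²·Q = [[8,5],[5,3]]
Q^10 = (Q^5)² = [[13,55],[55,34]]
Q^21 = (Q^10)²·Q = [[3,2],[2,1]]
F_21 mod 76 = Q^21[0][1] = 2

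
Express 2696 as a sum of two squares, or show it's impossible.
14² + 50² (a=14, b=50)

Factorization: 2696 = 2^3 × 337
By Fermat: n is sum of two squares iff every prime p ≡ 3 (mod 4) appears to even power.
All primes ≡ 3 (mod 4) appear to even power.
Search a = 0, 1, 2, … for 2696 - a² a perfect square: first hit at a = 14: 2696 - 196 = 2500 = 50².
2696 = 14² + 50² = 196 + 2500 ✓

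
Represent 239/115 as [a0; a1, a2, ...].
[2; 12, 1, 3, 2]

Euclidean algorithm steps:
239 = 2 × 115 + 9
115 = 12 × 9 + 7
9 = 1 × 7 + 2
7 = 3 × 2 + 1
2 = 2 × 1 + 0
Continued fraction: [2; 12, 1, 3, 2]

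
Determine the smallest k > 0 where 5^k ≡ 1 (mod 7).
6

7 is prime, so ord(5) divides φ(7) = 6.
Divisors of 6: 1, 2, 3, 6.
Repeated squaring: 5^1 ≡ 5, 5^2 ≡ 4, 5^4 ≡ 2 (mod 7).
Test 5^d mod 7 for each divisor d in increasing order:
5^1 ≡ 5
5^2 ≡ 4
5^3 = 5^2·5^1 ≡ 6
5^6 = 5^4·5^2 ≡ 1  ← first divisor giving 1
The order is 6.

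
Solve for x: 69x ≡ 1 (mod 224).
13

gcd(69, 224) = 1, so the inverse exists.
Extended Euclidean algorithm on (224, 69):
224 = 3 × 69 + 17  ⟹  17 = (1)·224 + (-3)·69
69 = 4 × 17 + 1  ⟹  1 = (-4)·224 + (13)·69
So (13)·69 ≡ 1 (mod 224), i.e. 69^(-1) ≡ 13 (mod 224).
Check: 69 × 13 = 897 ≡ 1 (mod 224)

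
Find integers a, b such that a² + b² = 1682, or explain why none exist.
1² + 41² (a=1, b=41)

Factorization: 1682 = 2 × 29^2
By Fermat: n is sum of two squares iff every prime p ≡ 3 (mod 4) appears to even power.
All primes ≡ 3 (mod 4) appear to even power.
Search a = 0, 1, 2, … for 1682 - a² a perfect square: first hit at a = 1: 1682 - 1 = 1681 = 41².
1682 = 1² + 41² = 1 + 1681 ✓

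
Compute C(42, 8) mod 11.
9

Using Lucas' theorem:
Write n=42 and k=8 in base 11:
n in base 11: [3, 9]
k in base 11: [0, 8]
C(42,8) mod 11 = ∏ C(n_i, k_i) mod 11
Digit binomials (mod 11): C(3,0) = 1; C(9,8) = 9
Product: 1 × 9 = 9 ≡ 9 (mod 11)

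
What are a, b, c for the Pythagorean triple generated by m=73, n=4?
(5313, 584, 5345)

Euclid's formula: a = m² - n², b = 2mn, c = m² + n²
m = 73, n = 4
a = 73² - 4² = 5329 - 16 = 5313
b = 2 × 73 × 4 = 584
c = 73² + 4² = 5329 + 16 = 5345
Verification: 5313² + 584² = 28227969 + 341056 = 28569025 = 5345² ✓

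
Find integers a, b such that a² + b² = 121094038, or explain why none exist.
Not possible

Factorization: 121094038 = 2 × 13 × 167^3
By Fermat: n is sum of two squares iff every prime p ≡ 3 (mod 4) appears to even power.
Prime(s) ≡ 3 (mod 4) with odd exponent: [(167, 3)]
Therefore 121094038 cannot be expressed as a² + b².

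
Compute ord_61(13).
3

61 is prime, so ord(13) divides φ(61) = 60.
Divisors of 60: 1, 2, 3, 4, 5, 6, 10, 12, 15, 20, 30, 60.
Repeated squaring: 13^1 ≡ 13, 13^2 ≡ 47, 13^4 ≡ 13, 13^8 ≡ 47, 13^16 ≡ 13, 13^32 ≡ 47 (mod 61).
Test 13^d mod 61 for each divisor d in increasing order:
13^1 ≡ 13
13^2 ≡ 47
13^3 = 13^2·13^1 ≡ 1  ← first divisor giving 1
The order is 3.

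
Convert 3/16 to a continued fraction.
[0; 5, 3]

Euclidean algorithm steps:
3 = 0 × 16 + 3
16 = 5 × 3 + 1
3 = 3 × 1 + 0
Continued fraction: [0; 5, 3]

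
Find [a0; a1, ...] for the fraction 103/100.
[1; 33, 3]

Euclidean algorithm steps:
103 = 1 × 100 + 3
100 = 33 × 3 + 1
3 = 3 × 1 + 0
Continued fraction: [1; 33, 3]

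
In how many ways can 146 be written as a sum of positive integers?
27517052599

p(n) counts ways to write n as a sum of positive integers (order ignored).
Euler's pentagonal recurrence: p(k) = p(k-1) + p(k-2) - p(k-5) - p(k-7) + p(k-12) + p(k-15) - ... (offsets j(3j∓1)/2, signs ++--, p(0)=1, p(<0)=0).
DP table for k = 0..145: p(0)=1, p(1)=1, p(2)=2, p(3)=3, p(4)=5, p(5)=7, p(6)=11, p(7)=15, p(8)=22, p(9)=30, p(10)=42, p(11)=56, p(12)=77, p(13)=101, p(14)=135, p(15)=176, p(16)=231, p(17)=297, p(18)=385, p(19)=490, p(20)=627, p(21)=792, p(22)=1002, p(23)=1255, p(24)=1575, p(25)=1958, p(26)=2436, p(27)=3010, p(28)=3718, p(29)=4565, p(30)=5604, p(31)=6842, p(32)=8349, p(33)=10143, p(34)=12310, p(35)=14883, p(36)=17977, p(37)=21637, p(38)=26015, p(39)=31185, p(40)=37338, p(41)=44583, p(42)=53174, p(43)=63261, p(44)=75175, p(45)=89134, p(46)=105558, p(47)=124754, p(48)=147273, p(49)=173525, p(50)=204226, p(51)=239943, p(52)=281589, p(53)=329931, p(54)=386155, p(55)=451276, p(56)=526823, p(57)=614154, p(58)=715220, p(59)=831820, p(60)=966467, p(61)=1121505, p(62)=1300156, p(63)=1505499, p(64)=1741630, p(65)=2012558, p(66)=2323520, p(67)=2679689, p(68)=3087735, p(69)=3554345, p(70)=4087968, p(71)=4697205, p(72)=5392783, p(73)=6185689, p(74)=7089500, p(75)=8118264, p(76)=9289091, p(77)=10619863, p(78)=12132164, p(79)=13848650, p(80)=15796476, p(81)=18004327, p(82)=20506255, p(83)=23338469, p(84)=26543660, p(85)=30167357, p(86)=34262962, p(87)=38887673, p(88)=44108109, p(89)=49995925, p(90)=56634173, p(91)=64112359, p(92)=72533807, p(93)=82010177, p(94)=92669720, p(95)=104651419, p(96)=118114304, p(97)=133230930, p(98)=150198136, p(99)=169229875, p(100)=190569292, p(101)=214481126, p(102)=241265379, p(103)=271248950, p(104)=304801365, p(105)=342325709, p(106)=384276336, p(107)=431149389, p(108)=483502844, p(109)=541946240, p(110)=607163746, p(111)=679903203, p(112)=761002156, p(113)=851376628, p(114)=952050665, p(115)=1064144451, p(116)=1188908248, p(117)=1327710076, p(118)=1482074143, p(119)=1653668665, p(120)=1844349560, p(121)=2056148051, p(122)=2291320912, p(123)=2552338241, p(124)=2841940500, p(125)=3163127352, p(126)=3519222692, p(127)=3913864295, p(128)=4351078600, p(129)=4835271870, p(130)=5371315400, p(131)=5964539504, p(132)=6620830889, p(133)=7346629512, p(134)=8149040695, p(135)=9035836076, p(136)=10015581680, p(137)=11097645016, p(138)=12292341831, p(139)=13610949895, p(140)=15065878135, p(141)=16670689208, p(142)=18440293320, p(143)=20390982757, p(144)=22540654445, p(145)=24908858009.
Final step: p(146) = p(145) + p(144) - p(141) - p(139) + p(134) + p(131) - p(124) - p(120) + p(111) + p(106) - p(95) - p(89) + p(76) + p(69) - p(54) - p(46) + p(29) + p(20) - p(1)
= 24908858009 + 22540654445 - 16670689208 - 13610949895 + 8149040695 + 5964539504 - 2841940500 - 1844349560 + 679903203 + 384276336 - 104651419 - 49995925 + 9289091 + 3554345 - 386155 - 105558 + 4565 + 627 - 1
= 27517052599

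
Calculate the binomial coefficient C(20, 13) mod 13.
1

Using Lucas' theorem:
Write n=20 and k=13 in base 13:
n in base 13: [1, 7]
k in base 13: [1, 0]
C(20,13) mod 13 = ∏ C(n_i, k_i) mod 13
Digit binomials (mod 13): C(1,1) = 1; C(7,0) = 1
Product: 1 × 1 = 1 ≡ 1 (mod 13)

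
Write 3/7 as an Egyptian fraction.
1/3 + 1/11 + 1/231

Greedy algorithm:
3/7: ceiling(7/3) = 3, use 1/3
2/21: ceiling(21/2) = 11, use 1/11
1/231: ceiling(231/1) = 231, use 1/231
Result: 3/7 = 1/3 + 1/11 + 1/231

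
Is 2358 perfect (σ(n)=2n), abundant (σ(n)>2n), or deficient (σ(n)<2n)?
abundant

Proper divisors of 2358: sum = 1 + 2 + 3 + 6 + 9 + 18 + 131 + 262 + 393 + 786 + 1179 = 2790
Since 2790 > 2358, 2358 is abundant.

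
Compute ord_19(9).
9

19 is prime, so ord(9) divides φ(19) = 18.
Divisors of 18: 1, 2, 3, 6, 9, 18.
Repeated squaring: 9^1 ≡ 9, 9^2 ≡ 5, 9^4 ≡ 6, 9^8 ≡ 17, 9^16 ≡ 4 (mod 19).
Test 9^d mod 19 for each divisor d in increasing order:
9^1 ≡ 9
9^2 ≡ 5
9^3 = 9^2·9^1 ≡ 7
9^6 = 9^4·9^2 ≡ 11
9^9 = 9^8·9^1 ≡ 1  ← first divisor giving 1
The order is 9.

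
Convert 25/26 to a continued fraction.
[0; 1, 25]

Euclidean algorithm steps:
25 = 0 × 26 + 25
26 = 1 × 25 + 1
25 = 25 × 1 + 0
Continued fraction: [0; 1, 25]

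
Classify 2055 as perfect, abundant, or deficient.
deficient

Proper divisors of 2055: sum = 1 + 3 + 5 + 15 + 137 + 411 + 685 = 1257
Since 1257 < 2055, 2055 is deficient.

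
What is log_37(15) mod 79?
69

Baby-step giant-step with step n = ⌈√79⌉ = 9.
Baby steps 37^j mod 79 (j:value) for j=0..8: 0:1, 1:37, 2:26, 3:14, 4:44, 5:48, 6:38, 7:63, 8:40.
Giant-step multiplier: 37^(-9) ≡ 37^(78-9) = 37^69 ≡ 15 (mod 79).
Giant steps γ_i = 15·15^i mod 79: γ_0=15, γ_1=67, γ_2=57, γ_3=65, γ_4=27, γ_5=10, γ_6=71, γ_7=38 (in table at j=6).
x = i·n + j = 7·9 + 6 = 69.
Check: 37^69 ≡ 15 (mod 79).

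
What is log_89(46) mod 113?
9

Baby-step giant-step with step n = ⌈√113⌉ = 11.
Baby steps 89^j mod 113 (j:value) for j=0..10: 0:1, 1:89, 2:11, 3:75, 4:8, 5:34, 6:88, 7:35, 8:64, 9:46, 10:26.
h = 46 is already in the table at j=9, so x = 9.
Check: 89^9 ≡ 46 (mod 113).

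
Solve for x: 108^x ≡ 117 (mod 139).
10

Baby-step giant-step with step n = ⌈√139⌉ = 12.
Baby steps 108^j mod 139 (j:value) for j=0..11: 0:1, 1:108, 2:127, 3:94, 4:5, 5:123, 6:79, 7:53, 8:25, 9:59, 10:117, 11:126.
h = 117 is already in the table at j=10, so x = 10.
Check: 108^10 ≡ 117 (mod 139).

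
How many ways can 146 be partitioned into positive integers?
27517052599

p(n) counts ways to write n as a sum of positive integers (order ignored).
Euler's pentagonal recurrence: p(k) = p(k-1) + p(k-2) - p(k-5) - p(k-7) + p(k-12) + p(k-15) - ... (offsets j(3j∓1)/2, signs ++--, p(0)=1, p(<0)=0).
DP table for k = 0..145: p(0)=1, p(1)=1, p(2)=2, p(3)=3, p(4)=5, p(5)=7, p(6)=11, p(7)=15, p(8)=22, p(9)=30, p(10)=42, p(11)=56, p(12)=77, p(13)=101, p(14)=135, p(15)=176, p(16)=231, p(17)=297, p(18)=385, p(19)=490, p(20)=627, p(21)=792, p(22)=1002, p(23)=1255, p(24)=1575, p(25)=1958, p(26)=2436, p(27)=3010, p(28)=3718, p(29)=4565, p(30)=5604, p(31)=6842, p(32)=8349, p(33)=10143, p(34)=12310, p(35)=14883, p(36)=17977, p(37)=21637, p(38)=26015, p(39)=31185, p(40)=37338, p(41)=44583, p(42)=53174, p(43)=63261, p(44)=75175, p(45)=89134, p(46)=105558, p(47)=124754, p(48)=147273, p(49)=173525, p(50)=204226, p(51)=239943, p(52)=281589, p(53)=329931, p(54)=386155, p(55)=451276, p(56)=526823, p(57)=614154, p(58)=715220, p(59)=831820, p(60)=966467, p(61)=1121505, p(62)=1300156, p(63)=1505499, p(64)=1741630, p(65)=2012558, p(66)=2323520, p(67)=2679689, p(68)=3087735, p(69)=3554345, p(70)=4087968, p(71)=4697205, p(72)=5392783, p(73)=6185689, p(74)=7089500, p(75)=8118264, p(76)=9289091, p(77)=10619863, p(78)=12132164, p(79)=13848650, p(80)=15796476, p(81)=18004327, p(82)=20506255, p(83)=23338469, p(84)=26543660, p(85)=30167357, p(86)=34262962, p(87)=38887673, p(88)=44108109, p(89)=49995925, p(90)=56634173, p(91)=64112359, p(92)=72533807, p(93)=82010177, p(94)=92669720, p(95)=104651419, p(96)=118114304, p(97)=133230930, p(98)=150198136, p(99)=169229875, p(100)=190569292, p(101)=214481126, p(102)=241265379, p(103)=271248950, p(104)=304801365, p(105)=342325709, p(106)=384276336, p(107)=431149389, p(108)=483502844, p(109)=541946240, p(110)=607163746, p(111)=679903203, p(112)=761002156, p(113)=851376628, p(114)=952050665, p(115)=1064144451, p(116)=1188908248, p(117)=1327710076, p(118)=1482074143, p(119)=1653668665, p(120)=1844349560, p(121)=2056148051, p(122)=2291320912, p(123)=2552338241, p(124)=2841940500, p(125)=3163127352, p(126)=3519222692, p(127)=3913864295, p(128)=4351078600, p(129)=4835271870, p(130)=5371315400, p(131)=5964539504, p(132)=6620830889, p(133)=7346629512, p(134)=8149040695, p(135)=9035836076, p(136)=10015581680, p(137)=11097645016, p(138)=12292341831, p(139)=13610949895, p(140)=15065878135, p(141)=16670689208, p(142)=18440293320, p(143)=20390982757, p(144)=22540654445, p(145)=24908858009.
Final step: p(146) = p(145) + p(144) - p(141) - p(139) + p(134) + p(131) - p(124) - p(120) + p(111) + p(106) - p(95) - p(89) + p(76) + p(69) - p(54) - p(46) + p(29) + p(20) - p(1)
= 24908858009 + 22540654445 - 16670689208 - 13610949895 + 8149040695 + 5964539504 - 2841940500 - 1844349560 + 679903203 + 384276336 - 104651419 - 49995925 + 9289091 + 3554345 - 386155 - 105558 + 4565 + 627 - 1
= 27517052599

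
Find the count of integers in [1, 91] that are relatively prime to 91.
72

91 = 7 × 13
φ(n) = n × ∏(1 - 1/p) for each prime p dividing n
φ(91) = 91 × (1 - 1/7) × (1 - 1/13) = 72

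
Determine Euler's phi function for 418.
180

418 = 2 × 11 × 19
φ(n) = n × ∏(1 - 1/p) for each prime p dividing n
φ(418) = 418 × (1 - 1/2) × (1 - 1/11) × (1 - 1/19) = 180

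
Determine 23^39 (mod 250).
137

Repeated squaring. Binary of 39 = 100111.
23^1 ≡ 23 (mod 250); 23^2 ≡ 29 (mod 250); 23^4 ≡ 91 (mod 250); 23^8 ≡ 31 (mod 250); 23^16 ≡ 211 (mod 250); 23^32 ≡ 21 (mod 250)
23^39 = 23^1 × 23^2 × 23^4 × 23^32 ≡ 137 (mod 250)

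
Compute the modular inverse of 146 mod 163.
115

gcd(146, 163) = 1, so the inverse exists.
Extended Euclidean algorithm on (163, 146):
163 = 1 × 146 + 17  ⟹  17 = (1)·163 + (-1)·146
146 = 8 × 17 + 10  ⟹  10 = (-8)·163 + (9)·146
17 = 1 × 10 + 7  ⟹  7 = (9)·163 + (-10)·146
10 = 1 × 7 + 3  ⟹  3 = (-17)·163 + (19)·146
7 = 2 × 3 + 1  ⟹  1 = (43)·163 + (-48)·146
So (-48)·146 ≡ 1 (mod 163), i.e. 146^(-1) ≡ -48 ≡ 115 (mod 163).
Check: 146 × 115 = 16790 ≡ 1 (mod 163)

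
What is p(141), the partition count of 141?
16670689208

p(n) counts ways to write n as a sum of positive integers (order ignored).
Euler's pentagonal recurrence: p(k) = p(k-1) + p(k-2) - p(k-5) - p(k-7) + p(k-12) + p(k-15) - ... (offsets j(3j∓1)/2, signs ++--, p(0)=1, p(<0)=0).
DP table for k = 0..140: p(0)=1, p(1)=1, p(2)=2, p(3)=3, p(4)=5, p(5)=7, p(6)=11, p(7)=15, p(8)=22, p(9)=30, p(10)=42, p(11)=56, p(12)=77, p(13)=101, p(14)=135, p(15)=176, p(16)=231, p(17)=297, p(18)=385, p(19)=490, p(20)=627, p(21)=792, p(22)=1002, p(23)=1255, p(24)=1575, p(25)=1958, p(26)=2436, p(27)=3010, p(28)=3718, p(29)=4565, p(30)=5604, p(31)=6842, p(32)=8349, p(33)=10143, p(34)=12310, p(35)=14883, p(36)=17977, p(37)=21637, p(38)=26015, p(39)=31185, p(40)=37338, p(41)=44583, p(42)=53174, p(43)=63261, p(44)=75175, p(45)=89134, p(46)=105558, p(47)=124754, p(48)=147273, p(49)=173525, p(50)=204226, p(51)=239943, p(52)=281589, p(53)=329931, p(54)=386155, p(55)=451276, p(56)=526823, p(57)=614154, p(58)=715220, p(59)=831820, p(60)=966467, p(61)=1121505, p(62)=1300156, p(63)=1505499, p(64)=1741630, p(65)=2012558, p(66)=2323520, p(67)=2679689, p(68)=3087735, p(69)=3554345, p(70)=4087968, p(71)=4697205, p(72)=5392783, p(73)=6185689, p(74)=7089500, p(75)=8118264, p(76)=9289091, p(77)=10619863, p(78)=12132164, p(79)=13848650, p(80)=15796476, p(81)=18004327, p(82)=20506255, p(83)=23338469, p(84)=26543660, p(85)=30167357, p(86)=34262962, p(87)=38887673, p(88)=44108109, p(89)=49995925, p(90)=56634173, p(91)=64112359, p(92)=72533807, p(93)=82010177, p(94)=92669720, p(95)=104651419, p(96)=118114304, p(97)=133230930, p(98)=150198136, p(99)=169229875, p(100)=190569292, p(101)=214481126, p(102)=241265379, p(103)=271248950, p(104)=304801365, p(105)=342325709, p(106)=384276336, p(107)=431149389, p(108)=483502844, p(109)=541946240, p(110)=607163746, p(111)=679903203, p(112)=761002156, p(113)=851376628, p(114)=952050665, p(115)=1064144451, p(116)=1188908248, p(117)=1327710076, p(118)=1482074143, p(119)=1653668665, p(120)=1844349560, p(121)=2056148051, p(122)=2291320912, p(123)=2552338241, p(124)=2841940500, p(125)=3163127352, p(126)=3519222692, p(127)=3913864295, p(128)=4351078600, p(129)=4835271870, p(130)=5371315400, p(131)=5964539504, p(132)=6620830889, p(133)=7346629512, p(134)=8149040695, p(135)=9035836076, p(136)=10015581680, p(137)=11097645016, p(138)=12292341831, p(139)=13610949895, p(140)=15065878135.
Final step: p(141) = p(140) + p(139) - p(136) - p(134) + p(129) + p(126) - p(119) - p(115) + p(106) + p(101) - p(90) - p(84) + p(71) + p(64) - p(49) - p(41) + p(24) + p(15)
= 15065878135 + 13610949895 - 10015581680 - 8149040695 + 4835271870 + 3519222692 - 1653668665 - 1064144451 + 384276336 + 214481126 - 56634173 - 26543660 + 4697205 + 1741630 - 173525 - 44583 + 1575 + 176
= 16670689208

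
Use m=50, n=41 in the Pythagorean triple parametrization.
(819, 4100, 4181)

Euclid's formula: a = m² - n², b = 2mn, c = m² + n²
m = 50, n = 41
a = 50² - 41² = 2500 - 1681 = 819
b = 2 × 50 × 41 = 4100
c = 50² + 41² = 2500 + 1681 = 4181
Verification: 819² + 4100² = 670761 + 16810000 = 17480761 = 4181² ✓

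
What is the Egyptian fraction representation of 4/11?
1/3 + 1/33

Greedy algorithm:
4/11: ceiling(11/4) = 3, use 1/3
1/33: ceiling(33/1) = 33, use 1/33
Result: 4/11 = 1/3 + 1/33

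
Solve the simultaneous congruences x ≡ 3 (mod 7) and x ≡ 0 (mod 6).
24

Using Chinese Remainder Theorem:
M = 7 × 6 = 42
M1 = 6, M2 = 7
y1 = 6^(-1) mod 7 = 6
y2 = 7^(-1) mod 6 = 1
x = (3×6×6 + 0×7×1) mod 42 = 24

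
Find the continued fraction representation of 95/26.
[3; 1, 1, 1, 8]

Euclidean algorithm steps:
95 = 3 × 26 + 17
26 = 1 × 17 + 9
17 = 1 × 9 + 8
9 = 1 × 8 + 1
8 = 8 × 1 + 0
Continued fraction: [3; 1, 1, 1, 8]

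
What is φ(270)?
72

270 = 2 × 3^3 × 5
φ(n) = n × ∏(1 - 1/p) for each prime p dividing n
φ(270) = 270 × (1 - 1/2) × (1 - 1/3) × (1 - 1/5) = 72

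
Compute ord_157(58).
26

157 is prime, so ord(58) divides φ(157) = 156.
Divisors of 156: 1, 2, 3, 4, 6, 12, 13, 26, 39, 52, 78, 156.
Repeated squaring: 58^1 ≡ 58, 58^2 ≡ 67, 58^4 ≡ 93, 58^8 ≡ 14, 58^16 ≡ 39, 58^32 ≡ 108, 58^64 ≡ 46, 58^128 ≡ 75 (mod 157).
Test 58^d mod 157 for each divisor d in increasing order:
58^1 ≡ 58
58^2 ≡ 67
58^3 = 58^2·58^1 ≡ 118
58^4 ≡ 93
58^6 = 58^4·58^2 ≡ 108
58^12 = 58^8·58^4 ≡ 46
58^13 = 58^8·58^4·58^1 ≡ 156
58^26 = 58^16·58^8·58^2 ≡ 1  ← first divisor giving 1
The order is 26.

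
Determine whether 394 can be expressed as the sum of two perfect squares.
13² + 15² (a=13, b=15)

Factorization: 394 = 2 × 197
By Fermat: n is sum of two squares iff every prime p ≡ 3 (mod 4) appears to even power.
All primes ≡ 3 (mod 4) appear to even power.
Search a = 0, 1, 2, … for 394 - a² a perfect square: first hit at a = 13: 394 - 169 = 225 = 15².
394 = 13² + 15² = 169 + 225 ✓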